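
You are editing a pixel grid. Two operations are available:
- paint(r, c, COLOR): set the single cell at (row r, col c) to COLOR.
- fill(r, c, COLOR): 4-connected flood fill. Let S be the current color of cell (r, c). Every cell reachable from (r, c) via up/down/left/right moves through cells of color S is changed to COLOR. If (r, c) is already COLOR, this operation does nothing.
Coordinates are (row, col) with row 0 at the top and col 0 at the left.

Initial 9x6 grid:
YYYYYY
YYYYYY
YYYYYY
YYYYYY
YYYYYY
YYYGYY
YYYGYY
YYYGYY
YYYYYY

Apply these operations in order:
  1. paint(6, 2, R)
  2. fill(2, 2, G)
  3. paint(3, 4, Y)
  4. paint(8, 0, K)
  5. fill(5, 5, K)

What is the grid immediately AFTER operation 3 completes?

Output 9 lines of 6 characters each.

Answer: GGGGGG
GGGGGG
GGGGGG
GGGGYG
GGGGGG
GGGGGG
GGRGGG
GGGGGG
GGGGGG

Derivation:
After op 1 paint(6,2,R):
YYYYYY
YYYYYY
YYYYYY
YYYYYY
YYYYYY
YYYGYY
YYRGYY
YYYGYY
YYYYYY
After op 2 fill(2,2,G) [50 cells changed]:
GGGGGG
GGGGGG
GGGGGG
GGGGGG
GGGGGG
GGGGGG
GGRGGG
GGGGGG
GGGGGG
After op 3 paint(3,4,Y):
GGGGGG
GGGGGG
GGGGGG
GGGGYG
GGGGGG
GGGGGG
GGRGGG
GGGGGG
GGGGGG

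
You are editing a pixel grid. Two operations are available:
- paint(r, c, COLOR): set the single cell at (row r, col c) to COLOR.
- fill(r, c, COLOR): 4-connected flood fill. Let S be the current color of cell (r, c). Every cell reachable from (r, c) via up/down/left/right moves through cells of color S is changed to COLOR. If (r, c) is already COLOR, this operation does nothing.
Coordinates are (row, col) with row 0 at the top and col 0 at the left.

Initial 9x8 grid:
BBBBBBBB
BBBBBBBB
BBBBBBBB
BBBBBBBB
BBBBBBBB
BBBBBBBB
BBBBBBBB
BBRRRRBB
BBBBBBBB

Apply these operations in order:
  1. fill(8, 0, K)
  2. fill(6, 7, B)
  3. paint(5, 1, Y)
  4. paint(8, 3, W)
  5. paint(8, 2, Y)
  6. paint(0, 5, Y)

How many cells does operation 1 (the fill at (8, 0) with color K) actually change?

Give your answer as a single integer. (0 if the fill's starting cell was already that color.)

After op 1 fill(8,0,K) [68 cells changed]:
KKKKKKKK
KKKKKKKK
KKKKKKKK
KKKKKKKK
KKKKKKKK
KKKKKKKK
KKKKKKKK
KKRRRRKK
KKKKKKKK

Answer: 68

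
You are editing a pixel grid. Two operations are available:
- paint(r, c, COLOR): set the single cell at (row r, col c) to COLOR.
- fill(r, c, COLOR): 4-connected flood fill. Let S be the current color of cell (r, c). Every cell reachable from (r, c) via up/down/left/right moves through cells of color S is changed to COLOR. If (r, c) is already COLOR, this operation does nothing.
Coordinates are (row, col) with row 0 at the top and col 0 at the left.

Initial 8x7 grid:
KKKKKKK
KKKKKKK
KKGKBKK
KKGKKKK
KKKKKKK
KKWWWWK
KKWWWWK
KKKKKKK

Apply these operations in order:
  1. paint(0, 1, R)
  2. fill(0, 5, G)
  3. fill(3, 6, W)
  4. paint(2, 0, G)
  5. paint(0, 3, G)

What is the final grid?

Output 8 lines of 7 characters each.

Answer: WRWGWWW
WWWWWWW
GWWWBWW
WWWWWWW
WWWWWWW
WWWWWWW
WWWWWWW
WWWWWWW

Derivation:
After op 1 paint(0,1,R):
KRKKKKK
KKKKKKK
KKGKBKK
KKGKKKK
KKKKKKK
KKWWWWK
KKWWWWK
KKKKKKK
After op 2 fill(0,5,G) [44 cells changed]:
GRGGGGG
GGGGGGG
GGGGBGG
GGGGGGG
GGGGGGG
GGWWWWG
GGWWWWG
GGGGGGG
After op 3 fill(3,6,W) [46 cells changed]:
WRWWWWW
WWWWWWW
WWWWBWW
WWWWWWW
WWWWWWW
WWWWWWW
WWWWWWW
WWWWWWW
After op 4 paint(2,0,G):
WRWWWWW
WWWWWWW
GWWWBWW
WWWWWWW
WWWWWWW
WWWWWWW
WWWWWWW
WWWWWWW
After op 5 paint(0,3,G):
WRWGWWW
WWWWWWW
GWWWBWW
WWWWWWW
WWWWWWW
WWWWWWW
WWWWWWW
WWWWWWW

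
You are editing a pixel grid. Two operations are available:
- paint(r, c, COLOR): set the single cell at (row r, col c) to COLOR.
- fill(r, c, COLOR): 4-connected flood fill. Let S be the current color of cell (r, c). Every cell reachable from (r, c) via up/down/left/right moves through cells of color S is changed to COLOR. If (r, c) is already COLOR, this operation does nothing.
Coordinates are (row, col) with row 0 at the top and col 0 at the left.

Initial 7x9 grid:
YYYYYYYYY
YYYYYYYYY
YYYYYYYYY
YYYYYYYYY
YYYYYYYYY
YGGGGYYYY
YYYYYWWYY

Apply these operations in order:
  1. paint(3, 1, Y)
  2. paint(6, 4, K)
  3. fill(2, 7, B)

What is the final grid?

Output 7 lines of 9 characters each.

After op 1 paint(3,1,Y):
YYYYYYYYY
YYYYYYYYY
YYYYYYYYY
YYYYYYYYY
YYYYYYYYY
YGGGGYYYY
YYYYYWWYY
After op 2 paint(6,4,K):
YYYYYYYYY
YYYYYYYYY
YYYYYYYYY
YYYYYYYYY
YYYYYYYYY
YGGGGYYYY
YYYYKWWYY
After op 3 fill(2,7,B) [56 cells changed]:
BBBBBBBBB
BBBBBBBBB
BBBBBBBBB
BBBBBBBBB
BBBBBBBBB
BGGGGBBBB
BBBBKWWBB

Answer: BBBBBBBBB
BBBBBBBBB
BBBBBBBBB
BBBBBBBBB
BBBBBBBBB
BGGGGBBBB
BBBBKWWBB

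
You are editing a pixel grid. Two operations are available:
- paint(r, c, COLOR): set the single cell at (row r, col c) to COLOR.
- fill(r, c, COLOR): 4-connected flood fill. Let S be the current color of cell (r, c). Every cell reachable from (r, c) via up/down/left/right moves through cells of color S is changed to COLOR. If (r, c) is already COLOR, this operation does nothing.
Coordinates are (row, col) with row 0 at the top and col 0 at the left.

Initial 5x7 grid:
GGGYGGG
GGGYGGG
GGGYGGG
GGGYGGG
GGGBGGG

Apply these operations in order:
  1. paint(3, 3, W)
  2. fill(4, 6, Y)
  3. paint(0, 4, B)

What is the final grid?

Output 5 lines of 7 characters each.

After op 1 paint(3,3,W):
GGGYGGG
GGGYGGG
GGGYGGG
GGGWGGG
GGGBGGG
After op 2 fill(4,6,Y) [15 cells changed]:
GGGYYYY
GGGYYYY
GGGYYYY
GGGWYYY
GGGBYYY
After op 3 paint(0,4,B):
GGGYBYY
GGGYYYY
GGGYYYY
GGGWYYY
GGGBYYY

Answer: GGGYBYY
GGGYYYY
GGGYYYY
GGGWYYY
GGGBYYY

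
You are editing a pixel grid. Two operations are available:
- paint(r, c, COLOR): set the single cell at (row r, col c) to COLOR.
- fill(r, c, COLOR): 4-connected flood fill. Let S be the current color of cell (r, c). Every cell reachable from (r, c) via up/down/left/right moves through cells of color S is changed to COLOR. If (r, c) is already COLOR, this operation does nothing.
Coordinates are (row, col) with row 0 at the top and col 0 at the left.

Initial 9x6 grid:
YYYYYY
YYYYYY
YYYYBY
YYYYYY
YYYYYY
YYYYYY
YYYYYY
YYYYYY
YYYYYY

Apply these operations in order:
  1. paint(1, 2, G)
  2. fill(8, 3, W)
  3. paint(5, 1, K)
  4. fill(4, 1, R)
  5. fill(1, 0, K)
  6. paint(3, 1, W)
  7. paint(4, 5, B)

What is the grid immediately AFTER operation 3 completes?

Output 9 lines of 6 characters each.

Answer: WWWWWW
WWGWWW
WWWWBW
WWWWWW
WWWWWW
WKWWWW
WWWWWW
WWWWWW
WWWWWW

Derivation:
After op 1 paint(1,2,G):
YYYYYY
YYGYYY
YYYYBY
YYYYYY
YYYYYY
YYYYYY
YYYYYY
YYYYYY
YYYYYY
After op 2 fill(8,3,W) [52 cells changed]:
WWWWWW
WWGWWW
WWWWBW
WWWWWW
WWWWWW
WWWWWW
WWWWWW
WWWWWW
WWWWWW
After op 3 paint(5,1,K):
WWWWWW
WWGWWW
WWWWBW
WWWWWW
WWWWWW
WKWWWW
WWWWWW
WWWWWW
WWWWWW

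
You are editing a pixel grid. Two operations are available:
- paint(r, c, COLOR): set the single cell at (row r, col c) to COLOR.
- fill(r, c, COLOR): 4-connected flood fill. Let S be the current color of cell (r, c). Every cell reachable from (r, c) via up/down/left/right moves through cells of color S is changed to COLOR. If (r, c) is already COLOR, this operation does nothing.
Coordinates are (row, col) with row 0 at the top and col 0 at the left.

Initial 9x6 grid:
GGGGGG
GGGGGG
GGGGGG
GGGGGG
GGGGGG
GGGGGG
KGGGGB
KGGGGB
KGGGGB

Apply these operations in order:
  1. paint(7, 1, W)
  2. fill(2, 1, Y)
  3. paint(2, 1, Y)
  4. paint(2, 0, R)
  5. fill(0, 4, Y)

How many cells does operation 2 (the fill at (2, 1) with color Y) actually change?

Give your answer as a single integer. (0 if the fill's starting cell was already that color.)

After op 1 paint(7,1,W):
GGGGGG
GGGGGG
GGGGGG
GGGGGG
GGGGGG
GGGGGG
KGGGGB
KWGGGB
KGGGGB
After op 2 fill(2,1,Y) [47 cells changed]:
YYYYYY
YYYYYY
YYYYYY
YYYYYY
YYYYYY
YYYYYY
KYYYYB
KWYYYB
KYYYYB

Answer: 47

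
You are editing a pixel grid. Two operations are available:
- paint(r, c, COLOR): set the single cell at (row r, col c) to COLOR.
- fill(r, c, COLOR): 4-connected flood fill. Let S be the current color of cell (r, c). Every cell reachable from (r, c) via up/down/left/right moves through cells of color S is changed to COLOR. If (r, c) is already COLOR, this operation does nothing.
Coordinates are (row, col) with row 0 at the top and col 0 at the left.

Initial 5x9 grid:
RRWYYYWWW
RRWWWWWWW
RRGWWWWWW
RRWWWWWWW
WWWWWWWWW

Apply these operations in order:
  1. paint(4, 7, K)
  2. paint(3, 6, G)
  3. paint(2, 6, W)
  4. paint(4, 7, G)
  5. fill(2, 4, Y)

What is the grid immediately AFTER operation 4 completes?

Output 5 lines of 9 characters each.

Answer: RRWYYYWWW
RRWWWWWWW
RRGWWWWWW
RRWWWWGWW
WWWWWWWGW

Derivation:
After op 1 paint(4,7,K):
RRWYYYWWW
RRWWWWWWW
RRGWWWWWW
RRWWWWWWW
WWWWWWWKW
After op 2 paint(3,6,G):
RRWYYYWWW
RRWWWWWWW
RRGWWWWWW
RRWWWWGWW
WWWWWWWKW
After op 3 paint(2,6,W):
RRWYYYWWW
RRWWWWWWW
RRGWWWWWW
RRWWWWGWW
WWWWWWWKW
After op 4 paint(4,7,G):
RRWYYYWWW
RRWWWWWWW
RRGWWWWWW
RRWWWWGWW
WWWWWWWGW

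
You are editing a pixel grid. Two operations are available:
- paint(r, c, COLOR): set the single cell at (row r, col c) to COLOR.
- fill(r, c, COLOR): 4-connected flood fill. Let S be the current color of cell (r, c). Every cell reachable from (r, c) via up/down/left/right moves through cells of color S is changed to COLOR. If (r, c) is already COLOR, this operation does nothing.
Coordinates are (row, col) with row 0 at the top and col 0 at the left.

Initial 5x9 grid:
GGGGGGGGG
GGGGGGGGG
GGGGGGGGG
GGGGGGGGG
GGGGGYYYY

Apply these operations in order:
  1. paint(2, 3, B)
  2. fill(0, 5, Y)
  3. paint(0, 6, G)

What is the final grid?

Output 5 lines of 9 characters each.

After op 1 paint(2,3,B):
GGGGGGGGG
GGGGGGGGG
GGGBGGGGG
GGGGGGGGG
GGGGGYYYY
After op 2 fill(0,5,Y) [40 cells changed]:
YYYYYYYYY
YYYYYYYYY
YYYBYYYYY
YYYYYYYYY
YYYYYYYYY
After op 3 paint(0,6,G):
YYYYYYGYY
YYYYYYYYY
YYYBYYYYY
YYYYYYYYY
YYYYYYYYY

Answer: YYYYYYGYY
YYYYYYYYY
YYYBYYYYY
YYYYYYYYY
YYYYYYYYY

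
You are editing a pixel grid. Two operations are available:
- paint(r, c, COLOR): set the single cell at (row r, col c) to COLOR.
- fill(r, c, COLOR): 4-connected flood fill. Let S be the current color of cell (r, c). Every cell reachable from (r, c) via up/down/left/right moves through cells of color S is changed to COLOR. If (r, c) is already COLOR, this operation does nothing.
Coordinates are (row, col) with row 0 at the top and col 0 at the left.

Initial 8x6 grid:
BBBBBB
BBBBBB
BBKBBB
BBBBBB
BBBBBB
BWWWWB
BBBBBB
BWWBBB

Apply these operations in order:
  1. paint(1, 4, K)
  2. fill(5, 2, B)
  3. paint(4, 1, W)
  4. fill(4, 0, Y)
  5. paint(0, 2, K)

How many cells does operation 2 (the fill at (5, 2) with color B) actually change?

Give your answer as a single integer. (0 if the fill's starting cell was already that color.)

After op 1 paint(1,4,K):
BBBBBB
BBBBKB
BBKBBB
BBBBBB
BBBBBB
BWWWWB
BBBBBB
BWWBBB
After op 2 fill(5,2,B) [4 cells changed]:
BBBBBB
BBBBKB
BBKBBB
BBBBBB
BBBBBB
BBBBBB
BBBBBB
BWWBBB

Answer: 4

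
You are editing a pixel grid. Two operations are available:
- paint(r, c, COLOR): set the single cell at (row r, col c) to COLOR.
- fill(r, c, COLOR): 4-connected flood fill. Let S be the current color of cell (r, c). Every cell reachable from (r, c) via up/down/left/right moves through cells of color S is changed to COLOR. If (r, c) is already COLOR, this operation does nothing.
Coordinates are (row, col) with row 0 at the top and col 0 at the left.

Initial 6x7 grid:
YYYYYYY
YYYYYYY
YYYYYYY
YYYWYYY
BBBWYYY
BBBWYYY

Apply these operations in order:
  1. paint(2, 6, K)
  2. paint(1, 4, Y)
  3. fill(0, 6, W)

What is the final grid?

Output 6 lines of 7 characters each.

Answer: WWWWWWW
WWWWWWW
WWWWWWK
WWWWWWW
BBBWWWW
BBBWWWW

Derivation:
After op 1 paint(2,6,K):
YYYYYYY
YYYYYYY
YYYYYYK
YYYWYYY
BBBWYYY
BBBWYYY
After op 2 paint(1,4,Y):
YYYYYYY
YYYYYYY
YYYYYYK
YYYWYYY
BBBWYYY
BBBWYYY
After op 3 fill(0,6,W) [32 cells changed]:
WWWWWWW
WWWWWWW
WWWWWWK
WWWWWWW
BBBWWWW
BBBWWWW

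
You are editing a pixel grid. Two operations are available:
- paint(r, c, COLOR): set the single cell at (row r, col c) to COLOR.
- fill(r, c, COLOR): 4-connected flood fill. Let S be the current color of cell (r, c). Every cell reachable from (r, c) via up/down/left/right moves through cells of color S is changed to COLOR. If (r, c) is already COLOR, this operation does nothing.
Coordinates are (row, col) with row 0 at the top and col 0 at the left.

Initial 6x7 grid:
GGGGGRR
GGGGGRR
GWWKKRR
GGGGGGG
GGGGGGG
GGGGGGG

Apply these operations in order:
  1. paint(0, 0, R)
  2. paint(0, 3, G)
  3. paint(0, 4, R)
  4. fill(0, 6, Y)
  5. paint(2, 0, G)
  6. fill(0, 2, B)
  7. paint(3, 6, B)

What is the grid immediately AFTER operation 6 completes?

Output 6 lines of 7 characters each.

After op 1 paint(0,0,R):
RGGGGRR
GGGGGRR
GWWKKRR
GGGGGGG
GGGGGGG
GGGGGGG
After op 2 paint(0,3,G):
RGGGGRR
GGGGGRR
GWWKKRR
GGGGGGG
GGGGGGG
GGGGGGG
After op 3 paint(0,4,R):
RGGGRRR
GGGGGRR
GWWKKRR
GGGGGGG
GGGGGGG
GGGGGGG
After op 4 fill(0,6,Y) [7 cells changed]:
RGGGYYY
GGGGGYY
GWWKKYY
GGGGGGG
GGGGGGG
GGGGGGG
After op 5 paint(2,0,G):
RGGGYYY
GGGGGYY
GWWKKYY
GGGGGGG
GGGGGGG
GGGGGGG
After op 6 fill(0,2,B) [30 cells changed]:
RBBBYYY
BBBBBYY
BWWKKYY
BBBBBBB
BBBBBBB
BBBBBBB

Answer: RBBBYYY
BBBBBYY
BWWKKYY
BBBBBBB
BBBBBBB
BBBBBBB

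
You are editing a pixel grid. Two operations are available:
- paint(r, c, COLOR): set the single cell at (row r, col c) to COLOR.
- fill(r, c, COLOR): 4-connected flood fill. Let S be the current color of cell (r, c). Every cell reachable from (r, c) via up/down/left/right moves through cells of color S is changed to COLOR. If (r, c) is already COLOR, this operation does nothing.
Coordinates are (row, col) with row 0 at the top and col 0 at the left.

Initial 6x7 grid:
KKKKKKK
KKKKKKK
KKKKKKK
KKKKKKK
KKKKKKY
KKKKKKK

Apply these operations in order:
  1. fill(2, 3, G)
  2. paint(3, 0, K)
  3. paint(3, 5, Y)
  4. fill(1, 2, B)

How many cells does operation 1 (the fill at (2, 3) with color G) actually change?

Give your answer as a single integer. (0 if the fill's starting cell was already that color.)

Answer: 41

Derivation:
After op 1 fill(2,3,G) [41 cells changed]:
GGGGGGG
GGGGGGG
GGGGGGG
GGGGGGG
GGGGGGY
GGGGGGG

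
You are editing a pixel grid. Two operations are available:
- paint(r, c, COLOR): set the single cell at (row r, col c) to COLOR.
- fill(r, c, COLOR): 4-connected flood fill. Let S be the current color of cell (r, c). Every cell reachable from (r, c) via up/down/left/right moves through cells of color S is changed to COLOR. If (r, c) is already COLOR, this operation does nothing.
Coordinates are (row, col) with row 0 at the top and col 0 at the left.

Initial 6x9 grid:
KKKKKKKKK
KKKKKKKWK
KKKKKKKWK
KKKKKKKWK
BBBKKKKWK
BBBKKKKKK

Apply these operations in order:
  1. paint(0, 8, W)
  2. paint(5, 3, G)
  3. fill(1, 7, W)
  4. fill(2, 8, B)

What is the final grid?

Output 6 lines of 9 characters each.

Answer: BBBBBBBBW
BBBBBBBWB
BBBBBBBWB
BBBBBBBWB
BBBBBBBWB
BBBGBBBBB

Derivation:
After op 1 paint(0,8,W):
KKKKKKKKW
KKKKKKKWK
KKKKKKKWK
KKKKKKKWK
BBBKKKKWK
BBBKKKKKK
After op 2 paint(5,3,G):
KKKKKKKKW
KKKKKKKWK
KKKKKKKWK
KKKKKKKWK
BBBKKKKWK
BBBGKKKKK
After op 3 fill(1,7,W) [0 cells changed]:
KKKKKKKKW
KKKKKKKWK
KKKKKKKWK
KKKKKKKWK
BBBKKKKWK
BBBGKKKKK
After op 4 fill(2,8,B) [42 cells changed]:
BBBBBBBBW
BBBBBBBWB
BBBBBBBWB
BBBBBBBWB
BBBBBBBWB
BBBGBBBBB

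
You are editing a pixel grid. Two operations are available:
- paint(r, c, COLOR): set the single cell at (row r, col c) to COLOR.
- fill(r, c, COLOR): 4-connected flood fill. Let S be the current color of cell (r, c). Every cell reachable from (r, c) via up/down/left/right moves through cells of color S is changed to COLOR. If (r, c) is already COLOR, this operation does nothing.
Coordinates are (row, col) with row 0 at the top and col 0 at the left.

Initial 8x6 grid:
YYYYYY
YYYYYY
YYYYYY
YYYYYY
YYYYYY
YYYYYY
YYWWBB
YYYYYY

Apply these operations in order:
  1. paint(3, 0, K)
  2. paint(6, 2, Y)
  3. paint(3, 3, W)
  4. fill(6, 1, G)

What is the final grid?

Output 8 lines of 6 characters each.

After op 1 paint(3,0,K):
YYYYYY
YYYYYY
YYYYYY
KYYYYY
YYYYYY
YYYYYY
YYWWBB
YYYYYY
After op 2 paint(6,2,Y):
YYYYYY
YYYYYY
YYYYYY
KYYYYY
YYYYYY
YYYYYY
YYYWBB
YYYYYY
After op 3 paint(3,3,W):
YYYYYY
YYYYYY
YYYYYY
KYYWYY
YYYYYY
YYYYYY
YYYWBB
YYYYYY
After op 4 fill(6,1,G) [43 cells changed]:
GGGGGG
GGGGGG
GGGGGG
KGGWGG
GGGGGG
GGGGGG
GGGWBB
GGGGGG

Answer: GGGGGG
GGGGGG
GGGGGG
KGGWGG
GGGGGG
GGGGGG
GGGWBB
GGGGGG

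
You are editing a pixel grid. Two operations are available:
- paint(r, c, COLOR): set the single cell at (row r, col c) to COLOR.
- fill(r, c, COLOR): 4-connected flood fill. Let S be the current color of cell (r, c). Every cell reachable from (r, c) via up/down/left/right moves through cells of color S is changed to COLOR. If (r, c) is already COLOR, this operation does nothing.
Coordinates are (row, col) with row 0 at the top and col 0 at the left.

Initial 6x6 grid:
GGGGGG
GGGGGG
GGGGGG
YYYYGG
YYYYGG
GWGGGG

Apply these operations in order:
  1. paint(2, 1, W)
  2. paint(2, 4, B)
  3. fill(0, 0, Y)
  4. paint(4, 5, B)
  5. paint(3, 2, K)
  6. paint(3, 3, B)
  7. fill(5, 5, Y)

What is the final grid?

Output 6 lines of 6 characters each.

Answer: YYYYYY
YYYYYY
YWYYBY
YYKBYY
YYYYYB
GWYYYY

Derivation:
After op 1 paint(2,1,W):
GGGGGG
GGGGGG
GWGGGG
YYYYGG
YYYYGG
GWGGGG
After op 2 paint(2,4,B):
GGGGGG
GGGGGG
GWGGBG
YYYYGG
YYYYGG
GWGGGG
After op 3 fill(0,0,Y) [24 cells changed]:
YYYYYY
YYYYYY
YWYYBY
YYYYYY
YYYYYY
GWYYYY
After op 4 paint(4,5,B):
YYYYYY
YYYYYY
YWYYBY
YYYYYY
YYYYYB
GWYYYY
After op 5 paint(3,2,K):
YYYYYY
YYYYYY
YWYYBY
YYKYYY
YYYYYB
GWYYYY
After op 6 paint(3,3,B):
YYYYYY
YYYYYY
YWYYBY
YYKBYY
YYYYYB
GWYYYY
After op 7 fill(5,5,Y) [0 cells changed]:
YYYYYY
YYYYYY
YWYYBY
YYKBYY
YYYYYB
GWYYYY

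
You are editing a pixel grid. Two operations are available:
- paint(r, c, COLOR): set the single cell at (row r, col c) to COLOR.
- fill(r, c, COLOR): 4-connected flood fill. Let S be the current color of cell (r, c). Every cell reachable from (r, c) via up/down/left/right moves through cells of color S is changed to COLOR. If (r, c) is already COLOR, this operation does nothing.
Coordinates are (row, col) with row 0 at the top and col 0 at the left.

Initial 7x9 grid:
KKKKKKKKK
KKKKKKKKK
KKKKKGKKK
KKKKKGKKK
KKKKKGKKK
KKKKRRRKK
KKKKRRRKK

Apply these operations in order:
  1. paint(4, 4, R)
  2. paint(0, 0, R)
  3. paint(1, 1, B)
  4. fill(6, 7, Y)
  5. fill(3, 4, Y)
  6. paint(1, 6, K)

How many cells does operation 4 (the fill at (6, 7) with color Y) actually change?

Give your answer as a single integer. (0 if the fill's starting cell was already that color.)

Answer: 51

Derivation:
After op 1 paint(4,4,R):
KKKKKKKKK
KKKKKKKKK
KKKKKGKKK
KKKKKGKKK
KKKKRGKKK
KKKKRRRKK
KKKKRRRKK
After op 2 paint(0,0,R):
RKKKKKKKK
KKKKKKKKK
KKKKKGKKK
KKKKKGKKK
KKKKRGKKK
KKKKRRRKK
KKKKRRRKK
After op 3 paint(1,1,B):
RKKKKKKKK
KBKKKKKKK
KKKKKGKKK
KKKKKGKKK
KKKKRGKKK
KKKKRRRKK
KKKKRRRKK
After op 4 fill(6,7,Y) [51 cells changed]:
RYYYYYYYY
YBYYYYYYY
YYYYYGYYY
YYYYYGYYY
YYYYRGYYY
YYYYRRRYY
YYYYRRRYY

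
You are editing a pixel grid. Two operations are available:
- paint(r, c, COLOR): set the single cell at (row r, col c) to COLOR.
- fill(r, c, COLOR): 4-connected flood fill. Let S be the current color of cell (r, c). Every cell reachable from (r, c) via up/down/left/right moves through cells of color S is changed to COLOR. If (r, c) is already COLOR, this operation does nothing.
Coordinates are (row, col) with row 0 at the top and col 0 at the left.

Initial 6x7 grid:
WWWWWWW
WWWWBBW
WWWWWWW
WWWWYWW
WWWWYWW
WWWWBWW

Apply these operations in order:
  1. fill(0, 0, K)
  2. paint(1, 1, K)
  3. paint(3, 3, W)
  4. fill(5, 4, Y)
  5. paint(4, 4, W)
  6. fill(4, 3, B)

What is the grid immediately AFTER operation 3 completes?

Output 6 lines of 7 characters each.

Answer: KKKKKKK
KKKKBBK
KKKKKKK
KKKWYKK
KKKKYKK
KKKKBKK

Derivation:
After op 1 fill(0,0,K) [37 cells changed]:
KKKKKKK
KKKKBBK
KKKKKKK
KKKKYKK
KKKKYKK
KKKKBKK
After op 2 paint(1,1,K):
KKKKKKK
KKKKBBK
KKKKKKK
KKKKYKK
KKKKYKK
KKKKBKK
After op 3 paint(3,3,W):
KKKKKKK
KKKKBBK
KKKKKKK
KKKWYKK
KKKKYKK
KKKKBKK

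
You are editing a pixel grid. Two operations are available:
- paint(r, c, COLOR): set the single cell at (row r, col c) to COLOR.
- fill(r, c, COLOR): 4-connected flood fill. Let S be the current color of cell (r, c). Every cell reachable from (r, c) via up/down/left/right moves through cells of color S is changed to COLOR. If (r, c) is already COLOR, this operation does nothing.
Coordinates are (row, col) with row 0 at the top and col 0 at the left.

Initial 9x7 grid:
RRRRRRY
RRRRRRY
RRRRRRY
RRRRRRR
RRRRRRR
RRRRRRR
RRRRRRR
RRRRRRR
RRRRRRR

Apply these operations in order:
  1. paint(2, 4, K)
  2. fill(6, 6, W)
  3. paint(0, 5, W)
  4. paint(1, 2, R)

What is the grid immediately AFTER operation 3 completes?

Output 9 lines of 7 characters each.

Answer: WWWWWWY
WWWWWWY
WWWWKWY
WWWWWWW
WWWWWWW
WWWWWWW
WWWWWWW
WWWWWWW
WWWWWWW

Derivation:
After op 1 paint(2,4,K):
RRRRRRY
RRRRRRY
RRRRKRY
RRRRRRR
RRRRRRR
RRRRRRR
RRRRRRR
RRRRRRR
RRRRRRR
After op 2 fill(6,6,W) [59 cells changed]:
WWWWWWY
WWWWWWY
WWWWKWY
WWWWWWW
WWWWWWW
WWWWWWW
WWWWWWW
WWWWWWW
WWWWWWW
After op 3 paint(0,5,W):
WWWWWWY
WWWWWWY
WWWWKWY
WWWWWWW
WWWWWWW
WWWWWWW
WWWWWWW
WWWWWWW
WWWWWWW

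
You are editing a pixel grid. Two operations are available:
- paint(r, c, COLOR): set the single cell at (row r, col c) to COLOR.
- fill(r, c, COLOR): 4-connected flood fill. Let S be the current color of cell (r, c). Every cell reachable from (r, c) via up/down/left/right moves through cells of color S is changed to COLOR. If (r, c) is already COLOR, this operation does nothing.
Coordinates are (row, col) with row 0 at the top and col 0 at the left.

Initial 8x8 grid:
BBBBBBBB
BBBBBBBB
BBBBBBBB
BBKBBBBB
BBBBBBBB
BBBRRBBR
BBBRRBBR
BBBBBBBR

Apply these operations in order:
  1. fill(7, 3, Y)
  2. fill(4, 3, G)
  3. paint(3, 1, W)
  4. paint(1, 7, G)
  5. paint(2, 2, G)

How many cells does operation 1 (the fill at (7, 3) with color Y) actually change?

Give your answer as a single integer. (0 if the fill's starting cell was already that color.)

Answer: 56

Derivation:
After op 1 fill(7,3,Y) [56 cells changed]:
YYYYYYYY
YYYYYYYY
YYYYYYYY
YYKYYYYY
YYYYYYYY
YYYRRYYR
YYYRRYYR
YYYYYYYR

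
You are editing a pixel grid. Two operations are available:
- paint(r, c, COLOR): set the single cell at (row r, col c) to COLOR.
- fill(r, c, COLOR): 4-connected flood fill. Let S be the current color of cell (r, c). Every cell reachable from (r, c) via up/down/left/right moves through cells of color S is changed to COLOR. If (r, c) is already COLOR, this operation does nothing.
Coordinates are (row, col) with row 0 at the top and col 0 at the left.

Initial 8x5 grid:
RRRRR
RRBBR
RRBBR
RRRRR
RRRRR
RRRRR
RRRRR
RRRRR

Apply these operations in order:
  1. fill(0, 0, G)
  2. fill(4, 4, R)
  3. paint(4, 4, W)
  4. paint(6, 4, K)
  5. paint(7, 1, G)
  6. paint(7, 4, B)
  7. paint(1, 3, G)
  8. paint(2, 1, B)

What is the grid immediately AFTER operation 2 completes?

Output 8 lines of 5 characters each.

Answer: RRRRR
RRBBR
RRBBR
RRRRR
RRRRR
RRRRR
RRRRR
RRRRR

Derivation:
After op 1 fill(0,0,G) [36 cells changed]:
GGGGG
GGBBG
GGBBG
GGGGG
GGGGG
GGGGG
GGGGG
GGGGG
After op 2 fill(4,4,R) [36 cells changed]:
RRRRR
RRBBR
RRBBR
RRRRR
RRRRR
RRRRR
RRRRR
RRRRR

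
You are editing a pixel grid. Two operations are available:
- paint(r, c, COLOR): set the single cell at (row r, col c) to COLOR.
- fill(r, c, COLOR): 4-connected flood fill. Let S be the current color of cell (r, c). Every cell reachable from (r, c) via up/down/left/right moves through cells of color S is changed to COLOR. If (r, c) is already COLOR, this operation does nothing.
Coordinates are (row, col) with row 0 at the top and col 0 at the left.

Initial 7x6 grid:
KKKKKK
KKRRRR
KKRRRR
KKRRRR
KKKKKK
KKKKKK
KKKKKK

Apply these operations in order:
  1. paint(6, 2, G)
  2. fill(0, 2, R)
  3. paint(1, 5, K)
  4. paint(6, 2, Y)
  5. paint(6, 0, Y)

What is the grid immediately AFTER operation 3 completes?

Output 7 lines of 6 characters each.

After op 1 paint(6,2,G):
KKKKKK
KKRRRR
KKRRRR
KKRRRR
KKKKKK
KKKKKK
KKGKKK
After op 2 fill(0,2,R) [29 cells changed]:
RRRRRR
RRRRRR
RRRRRR
RRRRRR
RRRRRR
RRRRRR
RRGRRR
After op 3 paint(1,5,K):
RRRRRR
RRRRRK
RRRRRR
RRRRRR
RRRRRR
RRRRRR
RRGRRR

Answer: RRRRRR
RRRRRK
RRRRRR
RRRRRR
RRRRRR
RRRRRR
RRGRRR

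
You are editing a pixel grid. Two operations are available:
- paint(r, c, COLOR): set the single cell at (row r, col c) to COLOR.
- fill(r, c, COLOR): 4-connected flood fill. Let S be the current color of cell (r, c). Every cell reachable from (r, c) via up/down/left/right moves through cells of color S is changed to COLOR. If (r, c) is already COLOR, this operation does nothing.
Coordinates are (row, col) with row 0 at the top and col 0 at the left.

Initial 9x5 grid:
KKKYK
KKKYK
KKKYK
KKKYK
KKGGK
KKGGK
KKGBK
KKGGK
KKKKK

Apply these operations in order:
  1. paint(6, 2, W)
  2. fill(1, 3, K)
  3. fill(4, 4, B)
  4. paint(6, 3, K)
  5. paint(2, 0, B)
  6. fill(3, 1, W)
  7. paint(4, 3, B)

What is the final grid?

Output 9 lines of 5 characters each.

Answer: WWWWW
WWWWW
WWWWW
WWWWW
WWGBW
WWGGW
WWWKW
WWGGW
WWWWW

Derivation:
After op 1 paint(6,2,W):
KKKYK
KKKYK
KKKYK
KKKYK
KKGGK
KKGGK
KKWBK
KKGGK
KKKKK
After op 2 fill(1,3,K) [4 cells changed]:
KKKKK
KKKKK
KKKKK
KKKKK
KKGGK
KKGGK
KKWBK
KKGGK
KKKKK
After op 3 fill(4,4,B) [37 cells changed]:
BBBBB
BBBBB
BBBBB
BBBBB
BBGGB
BBGGB
BBWBB
BBGGB
BBBBB
After op 4 paint(6,3,K):
BBBBB
BBBBB
BBBBB
BBBBB
BBGGB
BBGGB
BBWKB
BBGGB
BBBBB
After op 5 paint(2,0,B):
BBBBB
BBBBB
BBBBB
BBBBB
BBGGB
BBGGB
BBWKB
BBGGB
BBBBB
After op 6 fill(3,1,W) [37 cells changed]:
WWWWW
WWWWW
WWWWW
WWWWW
WWGGW
WWGGW
WWWKW
WWGGW
WWWWW
After op 7 paint(4,3,B):
WWWWW
WWWWW
WWWWW
WWWWW
WWGBW
WWGGW
WWWKW
WWGGW
WWWWW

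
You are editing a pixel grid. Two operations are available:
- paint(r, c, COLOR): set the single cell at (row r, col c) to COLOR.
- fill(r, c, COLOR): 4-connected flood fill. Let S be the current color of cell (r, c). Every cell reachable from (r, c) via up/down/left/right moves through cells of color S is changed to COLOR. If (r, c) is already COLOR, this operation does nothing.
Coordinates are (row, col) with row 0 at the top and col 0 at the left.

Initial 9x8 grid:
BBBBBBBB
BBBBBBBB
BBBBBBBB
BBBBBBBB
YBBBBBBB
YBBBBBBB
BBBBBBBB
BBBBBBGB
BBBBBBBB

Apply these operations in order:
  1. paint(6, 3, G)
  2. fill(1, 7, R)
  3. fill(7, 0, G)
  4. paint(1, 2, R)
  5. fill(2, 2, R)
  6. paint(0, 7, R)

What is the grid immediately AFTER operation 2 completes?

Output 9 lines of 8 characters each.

Answer: RRRRRRRR
RRRRRRRR
RRRRRRRR
RRRRRRRR
YRRRRRRR
YRRRRRRR
RRRGRRRR
RRRRRRGR
RRRRRRRR

Derivation:
After op 1 paint(6,3,G):
BBBBBBBB
BBBBBBBB
BBBBBBBB
BBBBBBBB
YBBBBBBB
YBBBBBBB
BBBGBBBB
BBBBBBGB
BBBBBBBB
After op 2 fill(1,7,R) [68 cells changed]:
RRRRRRRR
RRRRRRRR
RRRRRRRR
RRRRRRRR
YRRRRRRR
YRRRRRRR
RRRGRRRR
RRRRRRGR
RRRRRRRR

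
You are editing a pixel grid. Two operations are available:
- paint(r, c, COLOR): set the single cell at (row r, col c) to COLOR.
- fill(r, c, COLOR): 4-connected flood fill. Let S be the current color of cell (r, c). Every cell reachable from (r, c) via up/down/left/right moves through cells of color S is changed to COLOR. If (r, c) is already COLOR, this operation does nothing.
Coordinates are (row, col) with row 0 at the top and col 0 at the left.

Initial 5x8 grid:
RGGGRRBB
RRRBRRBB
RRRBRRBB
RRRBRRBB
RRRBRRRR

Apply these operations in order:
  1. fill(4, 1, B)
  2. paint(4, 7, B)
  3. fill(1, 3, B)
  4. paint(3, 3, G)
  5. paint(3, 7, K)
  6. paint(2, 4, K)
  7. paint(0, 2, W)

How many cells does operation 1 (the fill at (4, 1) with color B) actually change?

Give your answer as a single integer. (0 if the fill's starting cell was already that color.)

After op 1 fill(4,1,B) [13 cells changed]:
BGGGRRBB
BBBBRRBB
BBBBRRBB
BBBBRRBB
BBBBRRRR

Answer: 13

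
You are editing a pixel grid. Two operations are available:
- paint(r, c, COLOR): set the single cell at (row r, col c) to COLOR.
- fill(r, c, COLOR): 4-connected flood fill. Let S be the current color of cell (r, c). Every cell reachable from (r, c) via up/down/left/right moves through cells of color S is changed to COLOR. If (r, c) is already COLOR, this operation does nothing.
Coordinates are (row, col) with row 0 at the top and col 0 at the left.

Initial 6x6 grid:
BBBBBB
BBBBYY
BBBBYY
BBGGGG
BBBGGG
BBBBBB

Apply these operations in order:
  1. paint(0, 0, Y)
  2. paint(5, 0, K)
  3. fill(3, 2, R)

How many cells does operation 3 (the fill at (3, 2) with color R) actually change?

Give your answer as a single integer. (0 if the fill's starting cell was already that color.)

After op 1 paint(0,0,Y):
YBBBBB
BBBBYY
BBBBYY
BBGGGG
BBBGGG
BBBBBB
After op 2 paint(5,0,K):
YBBBBB
BBBBYY
BBBBYY
BBGGGG
BBBGGG
KBBBBB
After op 3 fill(3,2,R) [7 cells changed]:
YBBBBB
BBBBYY
BBBBYY
BBRRRR
BBBRRR
KBBBBB

Answer: 7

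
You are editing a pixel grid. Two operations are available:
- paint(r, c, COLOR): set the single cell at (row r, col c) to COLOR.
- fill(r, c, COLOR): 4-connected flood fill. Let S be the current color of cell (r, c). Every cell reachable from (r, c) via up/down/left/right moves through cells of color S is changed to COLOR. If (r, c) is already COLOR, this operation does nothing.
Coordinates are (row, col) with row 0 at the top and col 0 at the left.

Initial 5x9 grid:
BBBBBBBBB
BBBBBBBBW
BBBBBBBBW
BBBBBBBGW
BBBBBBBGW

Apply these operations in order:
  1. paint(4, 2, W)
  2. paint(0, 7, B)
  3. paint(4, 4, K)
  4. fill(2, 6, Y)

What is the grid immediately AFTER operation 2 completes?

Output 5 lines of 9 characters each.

Answer: BBBBBBBBB
BBBBBBBBW
BBBBBBBBW
BBBBBBBGW
BBWBBBBGW

Derivation:
After op 1 paint(4,2,W):
BBBBBBBBB
BBBBBBBBW
BBBBBBBBW
BBBBBBBGW
BBWBBBBGW
After op 2 paint(0,7,B):
BBBBBBBBB
BBBBBBBBW
BBBBBBBBW
BBBBBBBGW
BBWBBBBGW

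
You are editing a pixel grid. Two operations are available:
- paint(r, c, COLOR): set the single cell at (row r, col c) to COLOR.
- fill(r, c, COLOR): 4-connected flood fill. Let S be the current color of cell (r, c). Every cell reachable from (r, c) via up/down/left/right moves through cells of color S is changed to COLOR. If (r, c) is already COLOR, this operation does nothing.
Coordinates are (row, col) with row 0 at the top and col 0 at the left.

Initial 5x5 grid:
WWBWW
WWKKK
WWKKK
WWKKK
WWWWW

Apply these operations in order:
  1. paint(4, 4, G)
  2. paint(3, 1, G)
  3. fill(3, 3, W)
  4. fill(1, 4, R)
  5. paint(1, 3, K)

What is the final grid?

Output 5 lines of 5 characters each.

After op 1 paint(4,4,G):
WWBWW
WWKKK
WWKKK
WWKKK
WWWWG
After op 2 paint(3,1,G):
WWBWW
WWKKK
WWKKK
WGKKK
WWWWG
After op 3 fill(3,3,W) [9 cells changed]:
WWBWW
WWWWW
WWWWW
WGWWW
WWWWG
After op 4 fill(1,4,R) [22 cells changed]:
RRBRR
RRRRR
RRRRR
RGRRR
RRRRG
After op 5 paint(1,3,K):
RRBRR
RRRKR
RRRRR
RGRRR
RRRRG

Answer: RRBRR
RRRKR
RRRRR
RGRRR
RRRRG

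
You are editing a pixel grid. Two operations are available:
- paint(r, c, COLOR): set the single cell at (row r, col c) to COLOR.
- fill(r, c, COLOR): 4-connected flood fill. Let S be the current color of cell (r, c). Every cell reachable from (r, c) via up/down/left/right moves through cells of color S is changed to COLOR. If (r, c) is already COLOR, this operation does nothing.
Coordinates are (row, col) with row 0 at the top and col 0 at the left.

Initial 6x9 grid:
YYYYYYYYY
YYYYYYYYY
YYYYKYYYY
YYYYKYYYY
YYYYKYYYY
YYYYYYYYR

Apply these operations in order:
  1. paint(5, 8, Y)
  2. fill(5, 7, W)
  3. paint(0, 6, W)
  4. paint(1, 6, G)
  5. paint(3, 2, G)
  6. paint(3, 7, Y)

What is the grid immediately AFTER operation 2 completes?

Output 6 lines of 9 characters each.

After op 1 paint(5,8,Y):
YYYYYYYYY
YYYYYYYYY
YYYYKYYYY
YYYYKYYYY
YYYYKYYYY
YYYYYYYYY
After op 2 fill(5,7,W) [51 cells changed]:
WWWWWWWWW
WWWWWWWWW
WWWWKWWWW
WWWWKWWWW
WWWWKWWWW
WWWWWWWWW

Answer: WWWWWWWWW
WWWWWWWWW
WWWWKWWWW
WWWWKWWWW
WWWWKWWWW
WWWWWWWWW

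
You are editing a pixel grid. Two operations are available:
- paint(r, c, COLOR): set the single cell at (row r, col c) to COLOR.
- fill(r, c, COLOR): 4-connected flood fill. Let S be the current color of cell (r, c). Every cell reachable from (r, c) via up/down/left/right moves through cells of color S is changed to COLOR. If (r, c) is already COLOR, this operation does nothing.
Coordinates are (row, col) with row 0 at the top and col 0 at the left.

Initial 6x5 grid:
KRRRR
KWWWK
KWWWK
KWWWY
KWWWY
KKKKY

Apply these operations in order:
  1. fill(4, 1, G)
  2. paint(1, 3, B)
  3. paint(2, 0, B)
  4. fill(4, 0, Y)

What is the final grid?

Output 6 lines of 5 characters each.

Answer: KRRRR
KGGBK
BGGGK
YGGGY
YGGGY
YYYYY

Derivation:
After op 1 fill(4,1,G) [12 cells changed]:
KRRRR
KGGGK
KGGGK
KGGGY
KGGGY
KKKKY
After op 2 paint(1,3,B):
KRRRR
KGGBK
KGGGK
KGGGY
KGGGY
KKKKY
After op 3 paint(2,0,B):
KRRRR
KGGBK
BGGGK
KGGGY
KGGGY
KKKKY
After op 4 fill(4,0,Y) [6 cells changed]:
KRRRR
KGGBK
BGGGK
YGGGY
YGGGY
YYYYY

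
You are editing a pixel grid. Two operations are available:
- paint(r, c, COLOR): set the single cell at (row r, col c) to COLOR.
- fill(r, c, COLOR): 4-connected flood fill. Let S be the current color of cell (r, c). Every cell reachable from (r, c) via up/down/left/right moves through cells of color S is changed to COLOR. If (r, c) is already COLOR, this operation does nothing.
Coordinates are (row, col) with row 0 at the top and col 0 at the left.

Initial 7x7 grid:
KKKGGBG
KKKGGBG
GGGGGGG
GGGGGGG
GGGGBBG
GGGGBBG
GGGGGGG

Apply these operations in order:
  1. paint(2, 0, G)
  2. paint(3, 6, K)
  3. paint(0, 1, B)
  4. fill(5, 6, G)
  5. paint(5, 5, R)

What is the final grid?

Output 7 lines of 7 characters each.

After op 1 paint(2,0,G):
KKKGGBG
KKKGGBG
GGGGGGG
GGGGGGG
GGGGBBG
GGGGBBG
GGGGGGG
After op 2 paint(3,6,K):
KKKGGBG
KKKGGBG
GGGGGGG
GGGGGGK
GGGGBBG
GGGGBBG
GGGGGGG
After op 3 paint(0,1,B):
KBKGGBG
KKKGGBG
GGGGGGG
GGGGGGK
GGGGBBG
GGGGBBG
GGGGGGG
After op 4 fill(5,6,G) [0 cells changed]:
KBKGGBG
KKKGGBG
GGGGGGG
GGGGGGK
GGGGBBG
GGGGBBG
GGGGGGG
After op 5 paint(5,5,R):
KBKGGBG
KKKGGBG
GGGGGGG
GGGGGGK
GGGGBBG
GGGGBRG
GGGGGGG

Answer: KBKGGBG
KKKGGBG
GGGGGGG
GGGGGGK
GGGGBBG
GGGGBRG
GGGGGGG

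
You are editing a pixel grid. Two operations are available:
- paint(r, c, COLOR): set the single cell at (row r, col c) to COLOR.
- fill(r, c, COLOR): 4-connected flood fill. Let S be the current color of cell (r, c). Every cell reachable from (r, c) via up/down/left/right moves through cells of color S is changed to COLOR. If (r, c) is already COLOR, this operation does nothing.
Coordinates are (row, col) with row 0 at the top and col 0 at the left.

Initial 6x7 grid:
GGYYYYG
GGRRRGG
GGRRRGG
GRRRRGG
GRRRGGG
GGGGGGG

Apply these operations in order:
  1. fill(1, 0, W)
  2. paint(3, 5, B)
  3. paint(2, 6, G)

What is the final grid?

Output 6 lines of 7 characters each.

Answer: WWYYYYW
WWRRRWW
WWRRRWG
WRRRRBW
WRRRWWW
WWWWWWW

Derivation:
After op 1 fill(1,0,W) [25 cells changed]:
WWYYYYW
WWRRRWW
WWRRRWW
WRRRRWW
WRRRWWW
WWWWWWW
After op 2 paint(3,5,B):
WWYYYYW
WWRRRWW
WWRRRWW
WRRRRBW
WRRRWWW
WWWWWWW
After op 3 paint(2,6,G):
WWYYYYW
WWRRRWW
WWRRRWG
WRRRRBW
WRRRWWW
WWWWWWW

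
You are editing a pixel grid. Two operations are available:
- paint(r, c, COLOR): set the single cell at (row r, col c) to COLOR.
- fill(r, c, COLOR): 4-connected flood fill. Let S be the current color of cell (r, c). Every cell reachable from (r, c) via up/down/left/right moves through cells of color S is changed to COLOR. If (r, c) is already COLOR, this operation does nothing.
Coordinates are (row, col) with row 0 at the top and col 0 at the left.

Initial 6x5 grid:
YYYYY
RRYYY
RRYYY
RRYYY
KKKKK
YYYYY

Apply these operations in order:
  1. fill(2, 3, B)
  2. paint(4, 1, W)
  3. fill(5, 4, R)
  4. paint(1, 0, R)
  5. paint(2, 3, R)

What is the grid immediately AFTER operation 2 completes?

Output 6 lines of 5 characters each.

After op 1 fill(2,3,B) [14 cells changed]:
BBBBB
RRBBB
RRBBB
RRBBB
KKKKK
YYYYY
After op 2 paint(4,1,W):
BBBBB
RRBBB
RRBBB
RRBBB
KWKKK
YYYYY

Answer: BBBBB
RRBBB
RRBBB
RRBBB
KWKKK
YYYYY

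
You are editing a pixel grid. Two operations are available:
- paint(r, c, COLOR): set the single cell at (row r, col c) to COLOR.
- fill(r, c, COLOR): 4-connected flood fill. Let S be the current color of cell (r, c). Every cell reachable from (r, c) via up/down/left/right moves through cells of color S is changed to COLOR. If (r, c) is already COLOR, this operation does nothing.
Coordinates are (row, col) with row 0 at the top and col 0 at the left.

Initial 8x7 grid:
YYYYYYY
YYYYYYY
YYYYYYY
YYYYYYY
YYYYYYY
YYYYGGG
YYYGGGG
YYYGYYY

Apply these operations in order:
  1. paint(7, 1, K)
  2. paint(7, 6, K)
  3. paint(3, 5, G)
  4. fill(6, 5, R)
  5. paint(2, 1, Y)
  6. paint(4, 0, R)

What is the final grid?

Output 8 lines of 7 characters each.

Answer: YYYYYYY
YYYYYYY
YYYYYYY
YYYYYGY
RYYYYYY
YYYYRRR
YYYRRRR
YKYRYYK

Derivation:
After op 1 paint(7,1,K):
YYYYYYY
YYYYYYY
YYYYYYY
YYYYYYY
YYYYYYY
YYYYGGG
YYYGGGG
YKYGYYY
After op 2 paint(7,6,K):
YYYYYYY
YYYYYYY
YYYYYYY
YYYYYYY
YYYYYYY
YYYYGGG
YYYGGGG
YKYGYYK
After op 3 paint(3,5,G):
YYYYYYY
YYYYYYY
YYYYYYY
YYYYYGY
YYYYYYY
YYYYGGG
YYYGGGG
YKYGYYK
After op 4 fill(6,5,R) [8 cells changed]:
YYYYYYY
YYYYYYY
YYYYYYY
YYYYYGY
YYYYYYY
YYYYRRR
YYYRRRR
YKYRYYK
After op 5 paint(2,1,Y):
YYYYYYY
YYYYYYY
YYYYYYY
YYYYYGY
YYYYYYY
YYYYRRR
YYYRRRR
YKYRYYK
After op 6 paint(4,0,R):
YYYYYYY
YYYYYYY
YYYYYYY
YYYYYGY
RYYYYYY
YYYYRRR
YYYRRRR
YKYRYYK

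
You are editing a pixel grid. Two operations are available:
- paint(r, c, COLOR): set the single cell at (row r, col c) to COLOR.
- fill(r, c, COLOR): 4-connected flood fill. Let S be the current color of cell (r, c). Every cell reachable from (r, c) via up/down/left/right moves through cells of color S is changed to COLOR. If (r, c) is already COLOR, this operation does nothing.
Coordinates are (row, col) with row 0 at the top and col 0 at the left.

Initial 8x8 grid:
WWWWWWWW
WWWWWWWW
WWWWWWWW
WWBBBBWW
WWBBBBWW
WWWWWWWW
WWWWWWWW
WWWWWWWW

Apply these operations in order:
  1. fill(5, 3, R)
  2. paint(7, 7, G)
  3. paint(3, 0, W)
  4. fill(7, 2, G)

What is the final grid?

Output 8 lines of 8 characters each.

Answer: GGGGGGGG
GGGGGGGG
GGGGGGGG
WGBBBBGG
GGBBBBGG
GGGGGGGG
GGGGGGGG
GGGGGGGG

Derivation:
After op 1 fill(5,3,R) [56 cells changed]:
RRRRRRRR
RRRRRRRR
RRRRRRRR
RRBBBBRR
RRBBBBRR
RRRRRRRR
RRRRRRRR
RRRRRRRR
After op 2 paint(7,7,G):
RRRRRRRR
RRRRRRRR
RRRRRRRR
RRBBBBRR
RRBBBBRR
RRRRRRRR
RRRRRRRR
RRRRRRRG
After op 3 paint(3,0,W):
RRRRRRRR
RRRRRRRR
RRRRRRRR
WRBBBBRR
RRBBBBRR
RRRRRRRR
RRRRRRRR
RRRRRRRG
After op 4 fill(7,2,G) [54 cells changed]:
GGGGGGGG
GGGGGGGG
GGGGGGGG
WGBBBBGG
GGBBBBGG
GGGGGGGG
GGGGGGGG
GGGGGGGG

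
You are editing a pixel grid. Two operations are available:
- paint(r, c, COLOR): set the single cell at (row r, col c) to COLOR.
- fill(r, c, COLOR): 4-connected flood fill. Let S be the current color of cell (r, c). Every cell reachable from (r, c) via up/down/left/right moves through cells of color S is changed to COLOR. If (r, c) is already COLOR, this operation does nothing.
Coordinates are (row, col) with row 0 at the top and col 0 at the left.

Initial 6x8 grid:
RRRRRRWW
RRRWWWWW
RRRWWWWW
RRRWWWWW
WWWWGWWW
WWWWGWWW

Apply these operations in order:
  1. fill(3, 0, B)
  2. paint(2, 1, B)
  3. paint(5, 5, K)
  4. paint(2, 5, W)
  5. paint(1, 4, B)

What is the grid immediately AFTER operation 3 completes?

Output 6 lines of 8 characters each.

After op 1 fill(3,0,B) [15 cells changed]:
BBBBBBWW
BBBWWWWW
BBBWWWWW
BBBWWWWW
WWWWGWWW
WWWWGWWW
After op 2 paint(2,1,B):
BBBBBBWW
BBBWWWWW
BBBWWWWW
BBBWWWWW
WWWWGWWW
WWWWGWWW
After op 3 paint(5,5,K):
BBBBBBWW
BBBWWWWW
BBBWWWWW
BBBWWWWW
WWWWGWWW
WWWWGKWW

Answer: BBBBBBWW
BBBWWWWW
BBBWWWWW
BBBWWWWW
WWWWGWWW
WWWWGKWW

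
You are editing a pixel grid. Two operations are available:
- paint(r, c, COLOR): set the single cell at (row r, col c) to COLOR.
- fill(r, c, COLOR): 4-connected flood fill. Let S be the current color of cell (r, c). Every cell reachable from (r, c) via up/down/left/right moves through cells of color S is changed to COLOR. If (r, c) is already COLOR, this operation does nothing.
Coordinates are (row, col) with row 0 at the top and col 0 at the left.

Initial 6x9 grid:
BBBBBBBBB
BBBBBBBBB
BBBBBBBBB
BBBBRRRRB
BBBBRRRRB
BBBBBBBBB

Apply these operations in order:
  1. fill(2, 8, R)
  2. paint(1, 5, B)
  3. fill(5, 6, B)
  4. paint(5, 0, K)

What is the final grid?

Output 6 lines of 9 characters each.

Answer: BBBBBBBBB
BBBBBBBBB
BBBBBBBBB
BBBBBBBBB
BBBBBBBBB
KBBBBBBBB

Derivation:
After op 1 fill(2,8,R) [46 cells changed]:
RRRRRRRRR
RRRRRRRRR
RRRRRRRRR
RRRRRRRRR
RRRRRRRRR
RRRRRRRRR
After op 2 paint(1,5,B):
RRRRRRRRR
RRRRRBRRR
RRRRRRRRR
RRRRRRRRR
RRRRRRRRR
RRRRRRRRR
After op 3 fill(5,6,B) [53 cells changed]:
BBBBBBBBB
BBBBBBBBB
BBBBBBBBB
BBBBBBBBB
BBBBBBBBB
BBBBBBBBB
After op 4 paint(5,0,K):
BBBBBBBBB
BBBBBBBBB
BBBBBBBBB
BBBBBBBBB
BBBBBBBBB
KBBBBBBBB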